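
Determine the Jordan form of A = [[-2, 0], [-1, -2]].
J = [[-2, 1], [0, -2]]

The characteristic polynomial is det(xI - A) = (x + 2)^2, so the eigenvalues are -2 (algebraic multiplicity 2).

For λ = -2: rank(A + 2I) = 1, rank((A + 2I)^2) = 0. The eigenspace has dimension 2 - 1 = 1, so there is 1 Jordan block; the rank sequence gives block sizes [2].

Assembling the blocks gives the Jordan form J above.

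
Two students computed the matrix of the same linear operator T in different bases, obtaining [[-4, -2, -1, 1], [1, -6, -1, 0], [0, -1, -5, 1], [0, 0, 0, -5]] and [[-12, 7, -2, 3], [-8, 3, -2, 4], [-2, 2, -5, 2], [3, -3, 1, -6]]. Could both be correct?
Two matrices over a field are similar if and only if they have the same invariant factors.

Both A and B have characteristic polynomial (x + 5)^4 and minimal polynomial (x + 5)^3. Computing further, both have invariant factors x + 5, (x + 5)^3. Hence A and B are similar.

Yes.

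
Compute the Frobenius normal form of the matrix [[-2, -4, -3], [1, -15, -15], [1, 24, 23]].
The invariant factors of A (the non-unit diagonal entries of the Smith normal form of xI - A over ℚ[x]) are (x - 5)(x^2 - x + 1), each dividing the next. The characteristic polynomial is their product, (x - 5)(x^2 - x + 1).

The rational canonical form is the block-diagonal matrix of companion matrices C(f_i):
R = [[0, 0, 5], [1, 0, -6], [0, 1, 6]].

Note the characteristic polynomial does not split into linear factors over ℚ, so A has no Jordan form over ℚ; the rational canonical form exists over any field.

R = [[0, 0, 5], [1, 0, -6], [0, 1, 6]]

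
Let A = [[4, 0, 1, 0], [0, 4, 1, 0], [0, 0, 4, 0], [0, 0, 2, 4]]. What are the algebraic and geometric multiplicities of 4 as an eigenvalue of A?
algebraic multiplicity 4, geometric multiplicity 3

The characteristic polynomial is (x - 4)^4, so the factor x - 4 appears with exponent 4: the algebraic multiplicity is 4.

rank(A - 4I) = 1, so the eigenspace has dimension 4 - 1 = 3: the geometric multiplicity is 3.

Since 3 < 4, A is not diagonalizable.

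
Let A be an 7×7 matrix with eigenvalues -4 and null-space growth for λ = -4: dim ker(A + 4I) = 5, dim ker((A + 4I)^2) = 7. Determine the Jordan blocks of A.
λ = -4: successive nullity increments [5, 2] count blocks of size ≥ k; block sizes are [2, 2, 1, 1, 1].

Jordan blocks: (-4, 2), (-4, 2), (-4, 1), (-4, 1), (-4, 1)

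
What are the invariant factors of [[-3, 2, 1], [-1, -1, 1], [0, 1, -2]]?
(x + 2)^3

The Jordan structure of A has elementary divisors (x + 2)^3. Arranging the block sizes at each eigenvalue in decreasing order and taking row products gives the invariant factors.

Invariant factors (smallest first, each dividing the next): (x + 2)^3.

Check: the last factor (x + 2)^3 is the minimal polynomial, and the product (x + 2)^3 is the characteristic polynomial.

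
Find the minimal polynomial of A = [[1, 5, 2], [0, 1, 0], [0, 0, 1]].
The characteristic polynomial factors as (x - 1)^3. The minimal polynomial is ∏(x - λ)^{k_λ} where k_λ is the size of the largest Jordan block at λ.

For λ = 1: rank(A - I) = 1, and the largest Jordan block has size 2 (the smallest k with rank((A - I)^k) = rank((A - I)^(k+1))).

So m_A(x) = (x - 1)^2.

m_A(x) = (x - 1)^2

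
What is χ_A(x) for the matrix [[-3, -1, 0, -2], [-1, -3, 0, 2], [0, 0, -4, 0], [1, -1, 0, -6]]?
χ_A(x) = (x + 4)^4

xI - A = [[x + 3, 1, 0, 2], [1, x + 3, 0, -2], [0, 0, x + 4, 0], [-1, 1, 0, x + 6]].

Expanding det(xI - A) along the first row:
det(xI - A) = + (x + 3)·det([[x + 3, 0, -2], [0, x + 4, 0], [1, 0, x + 6]]) - (1)·det([[1, 0, -2], [0, x + 4, 0], [-1, 0, x + 6]]) + (0)·det([[1, x + 3, -2], [0, 0, 0], [-1, 1, x + 6]]) - (2)·det([[1, x + 3, 0], [0, 0, x + 4], [-1, 1, 0]]).

Evaluating gives χ_A(x) = x^4 + 16x^3 + 96x^2 + 256x + 256 = (x + 4)^4.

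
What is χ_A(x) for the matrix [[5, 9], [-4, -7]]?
xI - A = [[x - 5, -9], [4, x + 7]].

Expanding det(xI - A) along the first row:
det(xI - A) = + (x - 5)·det([[x + 7]]) - (-9)·det([[4]]).

Evaluating gives χ_A(x) = x^2 + 2x + 1 = (x + 1)^2.

χ_A(x) = (x + 1)^2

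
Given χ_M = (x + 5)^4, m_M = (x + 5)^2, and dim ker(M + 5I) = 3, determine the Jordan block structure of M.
Jordan blocks: (-5, 2), (-5, 1), (-5, 1)

λ = -5: algebraic multiplicity 4 (exponent in χ_M), largest block size 2 (exponent in m_M), 3 blocks (geometric multiplicity). These force block sizes [2, 1, 1].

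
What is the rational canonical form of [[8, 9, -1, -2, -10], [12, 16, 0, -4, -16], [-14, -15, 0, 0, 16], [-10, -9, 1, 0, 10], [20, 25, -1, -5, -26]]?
The invariant factors of A (the non-unit diagonal entries of the Smith normal form of xI - A over ℚ[x]) are x + 2, (x - 2)^2(x + 2)^2, each dividing the next. The characteristic polynomial is their product, (x - 2)^2(x + 2)^3.

The rational canonical form is the block-diagonal matrix of companion matrices C(f_i):
R = [[-2, 0, 0, 0, 0], [0, 0, 0, 0, -16], [0, 1, 0, 0, 0], [0, 0, 1, 0, 8], [0, 0, 0, 1, 0]].

R = [[-2, 0, 0, 0, 0], [0, 0, 0, 0, -16], [0, 1, 0, 0, 0], [0, 0, 1, 0, 8], [0, 0, 0, 1, 0]]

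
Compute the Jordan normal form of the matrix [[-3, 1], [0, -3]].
The characteristic polynomial is det(xI - A) = (x + 3)^2, so the eigenvalues are -3 (algebraic multiplicity 2).

For λ = -3: rank(A + 3I) = 1, rank((A + 3I)^2) = 0. The eigenspace has dimension 2 - 1 = 1, so there is 1 Jordan block; the rank sequence gives block sizes [2].

Assembling the blocks gives the Jordan form J above.

J = [[-3, 1], [0, -3]]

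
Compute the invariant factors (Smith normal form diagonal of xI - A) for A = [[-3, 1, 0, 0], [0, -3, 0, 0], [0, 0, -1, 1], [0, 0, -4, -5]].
The Jordan structure of A has elementary divisors (x + 3)^2, (x + 3)^2. Arranging the block sizes at each eigenvalue in decreasing order and taking row products gives the invariant factors.

Invariant factors (smallest first, each dividing the next): (x + 3)^2, (x + 3)^2.

Check: the last factor (x + 3)^2 is the minimal polynomial, and the product (x + 3)^4 is the characteristic polynomial.

(x + 3)^2, (x + 3)^2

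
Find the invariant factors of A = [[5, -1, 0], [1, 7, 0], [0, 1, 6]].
(x - 6)^3

The Jordan structure of A has elementary divisors (x - 6)^3. Arranging the block sizes at each eigenvalue in decreasing order and taking row products gives the invariant factors.

Invariant factors (smallest first, each dividing the next): (x - 6)^3.

Check: the last factor (x - 6)^3 is the minimal polynomial, and the product (x - 6)^3 is the characteristic polynomial.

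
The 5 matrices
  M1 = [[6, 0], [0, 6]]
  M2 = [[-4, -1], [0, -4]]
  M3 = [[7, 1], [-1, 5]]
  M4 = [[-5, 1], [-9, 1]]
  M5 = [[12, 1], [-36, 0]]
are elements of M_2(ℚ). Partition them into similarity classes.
Characteristic polynomials: χ_{M1} = (x - 6)^2, χ_{M2} = (x + 4)^2, χ_{M3} = (x - 6)^2, χ_{M4} = (x + 2)^2, χ_{M5} = (x - 6)^2.

{M1}: invariant factors x - 6, x - 6.

{M2}: invariant factors (x + 4)^2.

{M3, M5}: invariant factors (x - 6)^2.

{M4}: invariant factors (x + 2)^2.

Matrices are similar if and only if their invariant-factor lists agree; the partition into similarity classes is {M1}, {M2}, {M3, M5}, {M4}.

4 classes: {M1}, {M2}, {M3, M5}, {M4}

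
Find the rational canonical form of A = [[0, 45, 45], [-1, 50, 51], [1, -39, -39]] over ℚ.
R = [[0, 0, 45], [1, 0, -39], [0, 1, 11]]

The invariant factors of A (the non-unit diagonal entries of the Smith normal form of xI - A over ℚ[x]) are (x - 5)(x - 3)^2, each dividing the next. The characteristic polynomial is their product, (x - 5)(x - 3)^2.

The rational canonical form is the block-diagonal matrix of companion matrices C(f_i):
R = [[0, 0, 45], [1, 0, -39], [0, 1, 11]].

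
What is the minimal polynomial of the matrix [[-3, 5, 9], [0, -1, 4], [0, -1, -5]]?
The characteristic polynomial factors as (x + 3)^3. The minimal polynomial is ∏(x - λ)^{k_λ} where k_λ is the size of the largest Jordan block at λ.

For λ = -3: rank(A + 3I) = 2, and the largest Jordan block has size 3 (the smallest k with rank((A + 3I)^k) = rank((A + 3I)^(k+1))).

So m_A(x) = (x + 3)^3.

m_A(x) = (x + 3)^3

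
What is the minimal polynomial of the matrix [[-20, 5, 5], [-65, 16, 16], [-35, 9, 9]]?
The characteristic polynomial factors as x^2(x - 5). The minimal polynomial is ∏(x - λ)^{k_λ} where k_λ is the size of the largest Jordan block at λ.

For λ = 0: rank(A) = 2, and the largest Jordan block has size 2 (the smallest k with rank(A^k) = rank(A^(k+1))).
For λ = 5: rank(A - 5I) = 2, and the largest Jordan block has size 1 (the smallest k with rank((A - 5I)^k) = rank((A - 5I)^(k+1))).

So m_A(x) = x^2(x - 5).

m_A(x) = x^2(x - 5)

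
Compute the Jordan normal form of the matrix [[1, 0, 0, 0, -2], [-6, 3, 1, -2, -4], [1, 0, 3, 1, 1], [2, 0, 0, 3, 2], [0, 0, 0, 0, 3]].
J = [[1, 0, 0, 0, 0], [0, 3, 1, 0, 0], [0, 0, 3, 1, 0], [0, 0, 0, 3, 0], [0, 0, 0, 0, 3]]

The characteristic polynomial is det(xI - A) = (x - 3)^4(x - 1), so the eigenvalues are 1 (algebraic multiplicity 1), 3 (algebraic multiplicity 4).

For λ = 1: algebraic multiplicity 1 gives one 1×1 block.

For λ = 3: rank(A - 3I) = 3, rank((A - 3I)^2) = 2, rank((A - 3I)^3) = 1. The eigenspace has dimension 5 - 3 = 2, so there are 2 Jordan blocks; the rank sequence gives block sizes [3, 1].

Assembling the blocks gives the Jordan form J above.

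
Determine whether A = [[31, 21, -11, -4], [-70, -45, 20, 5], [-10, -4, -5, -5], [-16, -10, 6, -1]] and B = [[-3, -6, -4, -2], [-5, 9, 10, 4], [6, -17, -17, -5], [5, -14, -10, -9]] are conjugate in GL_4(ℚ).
Yes.

Two matrices over a field are similar if and only if they have the same invariant factors.

Both A and B have characteristic polynomial (x + 5)^4 and minimal polynomial (x + 5)^2. Computing further, both have invariant factors (x + 5)^2, (x + 5)^2. Hence A and B are similar.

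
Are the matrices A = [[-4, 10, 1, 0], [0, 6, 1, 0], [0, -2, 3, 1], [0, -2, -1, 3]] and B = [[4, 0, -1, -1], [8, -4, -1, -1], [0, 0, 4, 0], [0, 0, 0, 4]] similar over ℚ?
No.

Both have characteristic polynomial (x - 4)^3(x + 4), but the minimal polynomial of A is (x - 4)^3(x + 4) while the minimal polynomial of B is (x - 4)^2(x + 4). The minimal polynomial is a similarity invariant, so A and B are not similar.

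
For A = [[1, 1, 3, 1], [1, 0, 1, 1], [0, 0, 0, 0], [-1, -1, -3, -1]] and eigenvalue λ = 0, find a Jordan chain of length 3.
v_1 = [[-2, -3, 1, 2]]^T, v_2 = [[0, 1, 0, 0]]^T, v_3 = [[1, 0, 0, -1]]^T

We seek v_1 ∈ ker(A^3) \ ker(A^2), then set v_{i+1} = A v_i.

One such chain is v_1 = [[-2, -3, 1, 2]]^T, v_2 = [[0, 1, 0, 0]]^T, v_3 = [[1, 0, 0, -1]]^T. Check: A v_3 = [[0, 0, 0, 0]]^T = 0.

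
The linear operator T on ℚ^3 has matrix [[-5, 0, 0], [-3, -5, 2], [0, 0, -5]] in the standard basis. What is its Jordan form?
J = [[-5, 1, 0], [0, -5, 0], [0, 0, -5]]

The characteristic polynomial is det(xI - A) = (x + 5)^3, so the eigenvalues are -5 (algebraic multiplicity 3).

For λ = -5: rank(A + 5I) = 1, rank((A + 5I)^2) = 0. The eigenspace has dimension 3 - 1 = 2, so there are 2 Jordan blocks; the rank sequence gives block sizes [2, 1].

Assembling the blocks gives the Jordan form J above.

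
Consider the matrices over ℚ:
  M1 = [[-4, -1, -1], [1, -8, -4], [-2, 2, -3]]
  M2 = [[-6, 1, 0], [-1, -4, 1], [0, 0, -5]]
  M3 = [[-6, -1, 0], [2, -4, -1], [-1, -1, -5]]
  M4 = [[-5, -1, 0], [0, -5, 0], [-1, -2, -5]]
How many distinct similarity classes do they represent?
1 class: {M1, M2, M3, M4}

Characteristic polynomials: χ_{M1} = (x + 5)^3, χ_{M2} = (x + 5)^3, χ_{M3} = (x + 5)^3, χ_{M4} = (x + 5)^3.

{M1, M2, M3, M4}: invariant factors (x + 5)^3.

Matrices are similar if and only if their invariant-factor lists agree; the partition into similarity classes is {M1, M2, M3, M4}.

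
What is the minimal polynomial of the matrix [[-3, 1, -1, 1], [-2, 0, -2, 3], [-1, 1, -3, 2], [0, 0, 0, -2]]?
m_A(x) = (x + 2)^2

The characteristic polynomial factors as (x + 2)^4. The minimal polynomial is ∏(x - λ)^{k_λ} where k_λ is the size of the largest Jordan block at λ.

For λ = -2: rank(A + 2I) = 2, and the largest Jordan block has size 2 (the smallest k with rank((A + 2I)^k) = rank((A + 2I)^(k+1))).

So m_A(x) = (x + 2)^2.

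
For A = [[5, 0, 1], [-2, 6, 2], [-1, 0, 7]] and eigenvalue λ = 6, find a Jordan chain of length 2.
We seek v_1 ∈ ker((A - 6I)^2) \ ker(A - 6I), then set v_{i+1} = (A - 6I) v_i.

One such chain is v_1 = [[1, 2, 2]]^T, v_2 = [[1, 2, 1]]^T. Check: (A - 6I) v_2 = [[0, 0, 0]]^T = 0.

v_1 = [[1, 2, 2]]^T, v_2 = [[1, 2, 1]]^T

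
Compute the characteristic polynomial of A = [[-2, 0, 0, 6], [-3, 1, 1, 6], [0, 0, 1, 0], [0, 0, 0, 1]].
xI - A = [[x + 2, 0, 0, -6], [3, x - 1, -1, -6], [0, 0, x - 1, 0], [0, 0, 0, x - 1]].

Expanding det(xI - A) along the first row:
det(xI - A) = + (x + 2)·det([[x - 1, -1, -6], [0, x - 1, 0], [0, 0, x - 1]]) - (0)·det([[3, -1, -6], [0, x - 1, 0], [0, 0, x - 1]]) + (0)·det([[3, x - 1, -6], [0, 0, 0], [0, 0, x - 1]]) - (-6)·det([[3, x - 1, -1], [0, 0, x - 1], [0, 0, 0]]).

Evaluating gives χ_A(x) = x^4 - x^3 - 3x^2 + 5x - 2 = (x - 1)^3(x + 2).

χ_A(x) = (x - 1)^3(x + 2)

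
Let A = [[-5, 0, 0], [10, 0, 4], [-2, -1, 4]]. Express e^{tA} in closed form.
e^{tA} = [[e^{-5*t}, 0, 0], [2*((1 - 2*t)*e^{7*t} - 1)*e^{-5*t}, (1 - 2*t)*e^{2*t}, 4*t*e^{2*t}], [-2*t*e^{2*t}, -t*e^{2*t}, (2*t + 1)*e^{2*t}]]

A has Jordan form J = [[-5, 0, 0], [0, 2, 1], [0, 0, 2]] with A = PJP^{-1}, so e^{tA} = P e^{tJ} P^{-1}.

For a Jordan block J_k(λ), e^{tJ_k(λ)} = e^{λt} · (I + tN + t^2 N^2/2! + ... + t^{k-1} N^{k-1}/(k-1)!) where N is the nilpotent superdiagonal part.

Assembling the blocks and conjugating back gives the entries of e^{tA} as shown above.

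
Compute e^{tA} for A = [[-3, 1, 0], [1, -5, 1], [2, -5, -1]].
e^{tA} = [[(t^2 + 2)*e^{-3*t}/2, t*(1 - t)*e^{-3*t}, t^2*e^{-3*t}/2], [t*e^{-3*t}, (1 - 2*t)*e^{-3*t}, t*e^{-3*t}], [t*(4 - t)*e^{-3*t}/2, t*(t - 5)*e^{-3*t}, (-t^2 + 4*t + 2)*e^{-3*t}/2]]

A has Jordan form J = [[-3, 1, 0], [0, -3, 1], [0, 0, -3]] with A = PJP^{-1}, so e^{tA} = P e^{tJ} P^{-1}.

For a Jordan block J_k(λ), e^{tJ_k(λ)} = e^{λt} · (I + tN + t^2 N^2/2! + ... + t^{k-1} N^{k-1}/(k-1)!) where N is the nilpotent superdiagonal part.

Assembling the blocks and conjugating back gives the entries of e^{tA} as shown above.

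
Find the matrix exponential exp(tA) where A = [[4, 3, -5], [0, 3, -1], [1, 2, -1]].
A has Jordan form J = [[2, 1, 0], [0, 2, 1], [0, 0, 2]] with A = PJP^{-1}, so e^{tA} = P e^{tJ} P^{-1}.

For a Jordan block J_k(λ), e^{tJ_k(λ)} = e^{λt} · (I + tN + t^2 N^2/2! + ... + t^{k-1} N^{k-1}/(k-1)!) where N is the nilpotent superdiagonal part.

Assembling the blocks and conjugating back gives the entries of e^{tA} as shown above.

e^{tA} = [[(-t^2 + 4*t + 2)*e^{2*t}/2, t*(6 - t)*e^{2*t}/2, t*(t - 5)*e^{2*t}], [-t^2*e^{2*t}/2, (-t^2/2 + t + 1)*e^{2*t}, t*(t - 1)*e^{2*t}], [t*(2 - t)*e^{2*t}/2, t*(4 - t)*e^{2*t}/2, (t*(t - 2) - t + 1)*e^{2*t}]]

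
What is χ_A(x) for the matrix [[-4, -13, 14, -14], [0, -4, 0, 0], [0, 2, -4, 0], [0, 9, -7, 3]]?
χ_A(x) = (x - 3)(x + 4)^3

xI - A = [[x + 4, 13, -14, 14], [0, x + 4, 0, 0], [0, -2, x + 4, 0], [0, -9, 7, x - 3]].

Expanding det(xI - A) along the first row:
det(xI - A) = + (x + 4)·det([[x + 4, 0, 0], [-2, x + 4, 0], [-9, 7, x - 3]]) - (13)·det([[0, 0, 0], [0, x + 4, 0], [0, 7, x - 3]]) + (-14)·det([[0, x + 4, 0], [0, -2, 0], [0, -9, x - 3]]) - (14)·det([[0, x + 4, 0], [0, -2, x + 4], [0, -9, 7]]).

Evaluating gives χ_A(x) = x^4 + 9x^3 + 12x^2 - 80x - 192 = (x - 3)(x + 4)^3.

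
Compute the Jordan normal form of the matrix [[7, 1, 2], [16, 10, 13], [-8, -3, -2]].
The characteristic polynomial is det(xI - A) = (x - 5)^3, so the eigenvalues are 5 (algebraic multiplicity 3).

For λ = 5: rank(A - 5I) = 2, rank((A - 5I)^2) = 1, rank((A - 5I)^3) = 0. The eigenspace has dimension 3 - 2 = 1, so there is 1 Jordan block; the rank sequence gives block sizes [3].

Assembling the blocks gives the Jordan form J above.

J = [[5, 1, 0], [0, 5, 1], [0, 0, 5]]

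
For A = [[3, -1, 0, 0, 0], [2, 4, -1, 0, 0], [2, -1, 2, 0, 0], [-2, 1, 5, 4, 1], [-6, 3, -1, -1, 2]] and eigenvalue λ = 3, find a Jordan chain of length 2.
We seek v_1 ∈ ker((A - 3I)^2) \ ker(A - 3I), then set v_{i+1} = (A - 3I) v_i.

One such chain is v_1 = [[0, 0, 0, 0, 1]]^T, v_2 = [[0, 0, 0, 1, -1]]^T. Check: (A - 3I) v_2 = [[0, 0, 0, 0, 0]]^T = 0.

v_1 = [[0, 0, 0, 0, 1]]^T, v_2 = [[0, 0, 0, 1, -1]]^T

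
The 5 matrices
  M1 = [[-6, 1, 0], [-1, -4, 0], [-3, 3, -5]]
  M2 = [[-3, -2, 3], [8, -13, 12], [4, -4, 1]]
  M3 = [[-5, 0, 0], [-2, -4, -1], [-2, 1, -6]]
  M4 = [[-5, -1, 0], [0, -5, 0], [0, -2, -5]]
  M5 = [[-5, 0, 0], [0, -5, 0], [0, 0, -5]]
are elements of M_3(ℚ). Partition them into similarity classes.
2 classes: {M1, M2, M3, M4}, {M5}

Characteristic polynomials: χ_{M1} = (x + 5)^3, χ_{M2} = (x + 5)^3, χ_{M3} = (x + 5)^3, χ_{M4} = (x + 5)^3, χ_{M5} = (x + 5)^3.

{M1, M2, M3, M4}: invariant factors x + 5, (x + 5)^2.

{M5}: invariant factors x + 5, x + 5, x + 5.

Matrices are similar if and only if their invariant-factor lists agree; the partition into similarity classes is {M1, M2, M3, M4}, {M5}.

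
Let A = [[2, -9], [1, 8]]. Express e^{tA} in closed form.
A has Jordan form J = [[5, 1], [0, 5]] with A = PJP^{-1}, so e^{tA} = P e^{tJ} P^{-1}.

For a Jordan block J_k(λ), e^{tJ_k(λ)} = e^{λt} · (I + tN + t^2 N^2/2! + ... + t^{k-1} N^{k-1}/(k-1)!) where N is the nilpotent superdiagonal part.

Assembling the blocks and conjugating back gives the entries of e^{tA} as shown above.

e^{tA} = [[(1 - 3*t)*e^{5*t}, -9*t*e^{5*t}], [t*e^{5*t}, (3*t + 1)*e^{5*t}]]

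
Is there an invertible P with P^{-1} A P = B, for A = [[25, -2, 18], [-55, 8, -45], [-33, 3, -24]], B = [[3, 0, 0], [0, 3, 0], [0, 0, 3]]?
No.

Both have characteristic polynomial (x - 3)^3, but the minimal polynomial of A is (x - 3)^2 while the minimal polynomial of B is x - 3. The minimal polynomial is a similarity invariant, so A and B are not similar.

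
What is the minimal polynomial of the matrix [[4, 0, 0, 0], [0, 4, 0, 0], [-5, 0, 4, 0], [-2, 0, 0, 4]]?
m_A(x) = (x - 4)^2

The characteristic polynomial factors as (x - 4)^4. The minimal polynomial is ∏(x - λ)^{k_λ} where k_λ is the size of the largest Jordan block at λ.

For λ = 4: rank(A - 4I) = 1, and the largest Jordan block has size 2 (the smallest k with rank((A - 4I)^k) = rank((A - 4I)^(k+1))).

So m_A(x) = (x - 4)^2.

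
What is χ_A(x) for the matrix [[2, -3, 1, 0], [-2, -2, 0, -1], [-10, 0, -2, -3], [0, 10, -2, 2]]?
xI - A = [[x - 2, 3, -1, 0], [2, x + 2, 0, 1], [10, 0, x + 2, 3], [0, -10, 2, x - 2]].

Expanding det(xI - A) along the first row:
det(xI - A) = + (x - 2)·det([[x + 2, 0, 1], [0, x + 2, 3], [-10, 2, x - 2]]) - (3)·det([[2, 0, 1], [10, x + 2, 3], [0, 2, x - 2]]) + (-1)·det([[2, x + 2, 1], [10, 0, 3], [0, -10, x - 2]]) - (0)·det([[2, x + 2, 0], [10, 0, x + 2], [0, -10, 2]]).

Evaluating gives χ_A(x) = x^4.

χ_A(x) = x^4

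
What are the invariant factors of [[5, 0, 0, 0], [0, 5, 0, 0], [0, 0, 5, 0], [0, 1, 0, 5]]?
x - 5, x - 5, (x - 5)^2

The Jordan structure of A has elementary divisors (x - 5)^2, (x - 5), (x - 5). Arranging the block sizes at each eigenvalue in decreasing order and taking row products gives the invariant factors.

Invariant factors (smallest first, each dividing the next): x - 5, x - 5, (x - 5)^2.

Check: the last factor (x - 5)^2 is the minimal polynomial, and the product (x - 5)^4 is the characteristic polynomial.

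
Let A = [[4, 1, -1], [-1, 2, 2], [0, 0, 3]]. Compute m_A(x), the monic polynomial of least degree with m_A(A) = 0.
m_A(x) = (x - 3)^3

The characteristic polynomial factors as (x - 3)^3. The minimal polynomial is ∏(x - λ)^{k_λ} where k_λ is the size of the largest Jordan block at λ.

For λ = 3: rank(A - 3I) = 2, and the largest Jordan block has size 3 (the smallest k with rank((A - 3I)^k) = rank((A - 3I)^(k+1))).

So m_A(x) = (x - 3)^3.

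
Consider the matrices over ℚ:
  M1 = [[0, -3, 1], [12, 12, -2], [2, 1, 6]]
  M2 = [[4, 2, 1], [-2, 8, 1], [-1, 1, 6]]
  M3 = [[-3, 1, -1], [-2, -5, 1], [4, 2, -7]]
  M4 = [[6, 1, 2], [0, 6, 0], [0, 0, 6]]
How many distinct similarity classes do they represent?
3 classes: {M1, M2}, {M3}, {M4}

Characteristic polynomials: χ_{M1} = (x - 6)^3, χ_{M2} = (x - 6)^3, χ_{M3} = (x + 5)^3, χ_{M4} = (x - 6)^3.

{M1, M2}: invariant factors (x - 6)^3.

{M3}: invariant factors (x + 5)^3.

{M4}: invariant factors x - 6, (x - 6)^2.

Matrices are similar if and only if their invariant-factor lists agree; the partition into similarity classes is {M1, M2}, {M3}, {M4}.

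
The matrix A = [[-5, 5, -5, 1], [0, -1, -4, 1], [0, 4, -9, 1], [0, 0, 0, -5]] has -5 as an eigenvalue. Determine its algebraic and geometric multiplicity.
algebraic multiplicity 4, geometric multiplicity 2

The characteristic polynomial is (x + 5)^4, so the factor x + 5 appears with exponent 4: the algebraic multiplicity is 4.

rank(A + 5I) = 2, so the eigenspace has dimension 4 - 2 = 2: the geometric multiplicity is 2.

Since 2 < 4, A is not diagonalizable.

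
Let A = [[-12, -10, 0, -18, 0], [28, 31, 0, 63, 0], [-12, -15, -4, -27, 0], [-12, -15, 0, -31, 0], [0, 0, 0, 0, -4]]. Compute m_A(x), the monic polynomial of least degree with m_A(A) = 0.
The characteristic polynomial factors as (x + 4)^5. The minimal polynomial is ∏(x - λ)^{k_λ} where k_λ is the size of the largest Jordan block at λ.

For λ = -4: rank(A + 4I) = 1, and the largest Jordan block has size 2 (the smallest k with rank((A + 4I)^k) = rank((A + 4I)^(k+1))).

So m_A(x) = (x + 4)^2.

m_A(x) = (x + 4)^2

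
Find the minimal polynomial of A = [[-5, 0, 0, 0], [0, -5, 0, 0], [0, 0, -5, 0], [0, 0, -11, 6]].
m_A(x) = (x - 6)(x + 5)

The characteristic polynomial factors as (x - 6)(x + 5)^3. The minimal polynomial is ∏(x - λ)^{k_λ} where k_λ is the size of the largest Jordan block at λ.

For λ = -5: rank(A + 5I) = 1, and the largest Jordan block has size 1 (the smallest k with rank((A + 5I)^k) = rank((A + 5I)^(k+1))).
For λ = 6: rank(A - 6I) = 3, and the largest Jordan block has size 1 (the smallest k with rank((A - 6I)^k) = rank((A - 6I)^(k+1))).

So m_A(x) = (x - 6)(x + 5).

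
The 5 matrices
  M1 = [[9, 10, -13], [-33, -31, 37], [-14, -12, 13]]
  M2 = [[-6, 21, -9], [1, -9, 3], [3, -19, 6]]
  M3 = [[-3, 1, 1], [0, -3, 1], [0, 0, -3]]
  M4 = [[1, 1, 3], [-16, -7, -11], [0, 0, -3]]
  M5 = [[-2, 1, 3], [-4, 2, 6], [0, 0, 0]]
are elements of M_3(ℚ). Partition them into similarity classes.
2 classes: {M1, M2, M3, M4}, {M5}

Characteristic polynomials: χ_{M1} = (x + 3)^3, χ_{M2} = (x + 3)^3, χ_{M3} = (x + 3)^3, χ_{M4} = (x + 3)^3, χ_{M5} = x^3.

{M1, M2, M3, M4}: invariant factors (x + 3)^3.

{M5}: invariant factors x, x^2.

Matrices are similar if and only if their invariant-factor lists agree; the partition into similarity classes is {M1, M2, M3, M4}, {M5}.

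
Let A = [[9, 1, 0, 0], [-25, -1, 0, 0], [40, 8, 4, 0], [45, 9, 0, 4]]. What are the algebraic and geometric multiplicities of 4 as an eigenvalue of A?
algebraic multiplicity 4, geometric multiplicity 3

The characteristic polynomial is (x - 4)^4, so the factor x - 4 appears with exponent 4: the algebraic multiplicity is 4.

rank(A - 4I) = 1, so the eigenspace has dimension 4 - 1 = 3: the geometric multiplicity is 3.

Since 3 < 4, A is not diagonalizable.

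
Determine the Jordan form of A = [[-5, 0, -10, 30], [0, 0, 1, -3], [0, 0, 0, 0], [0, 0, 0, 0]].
The characteristic polynomial is det(xI - A) = x^3(x + 5), so the eigenvalues are -5 (algebraic multiplicity 1), 0 (algebraic multiplicity 3).

For λ = -5: algebraic multiplicity 1 gives one 1×1 block.

For λ = 0: rank(A) = 2, rank(A^2) = 1. The eigenspace has dimension 4 - 2 = 2, so there are 2 Jordan blocks; the rank sequence gives block sizes [2, 1].

Assembling the blocks gives the Jordan form J above.

J = [[-5, 0, 0, 0], [0, 0, 1, 0], [0, 0, 0, 0], [0, 0, 0, 0]]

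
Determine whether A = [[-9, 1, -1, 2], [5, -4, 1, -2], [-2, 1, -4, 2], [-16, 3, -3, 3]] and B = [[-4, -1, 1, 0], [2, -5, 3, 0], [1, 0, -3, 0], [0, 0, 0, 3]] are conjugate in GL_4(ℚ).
trace(A) = -14 but trace(B) = -9. The trace is a similarity invariant, so A and B are not similar.

No.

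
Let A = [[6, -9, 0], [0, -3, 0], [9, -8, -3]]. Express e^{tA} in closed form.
e^{tA} = [[e^{6*t}, (1 - e^{9*t})*e^{-3*t}, 0], [0, e^{-3*t}, 0], [(e^{9*t} - 1)*e^{-3*t}, (t - e^{9*t} + 1)*e^{-3*t}, e^{-3*t}]]

A has Jordan form J = [[-3, 1, 0], [0, -3, 0], [0, 0, 6]] with A = PJP^{-1}, so e^{tA} = P e^{tJ} P^{-1}.

For a Jordan block J_k(λ), e^{tJ_k(λ)} = e^{λt} · (I + tN + t^2 N^2/2! + ... + t^{k-1} N^{k-1}/(k-1)!) where N is the nilpotent superdiagonal part.

Assembling the blocks and conjugating back gives the entries of e^{tA} as shown above.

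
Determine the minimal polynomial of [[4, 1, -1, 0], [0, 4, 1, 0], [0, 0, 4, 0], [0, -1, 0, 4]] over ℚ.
The characteristic polynomial factors as (x - 4)^4. The minimal polynomial is ∏(x - λ)^{k_λ} where k_λ is the size of the largest Jordan block at λ.

For λ = 4: rank(A - 4I) = 2, and the largest Jordan block has size 3 (the smallest k with rank((A - 4I)^k) = rank((A - 4I)^(k+1))).

So m_A(x) = (x - 4)^3.

m_A(x) = (x - 4)^3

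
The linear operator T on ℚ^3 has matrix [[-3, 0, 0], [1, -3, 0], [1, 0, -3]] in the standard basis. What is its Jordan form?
The characteristic polynomial is det(xI - A) = (x + 3)^3, so the eigenvalues are -3 (algebraic multiplicity 3).

For λ = -3: rank(A + 3I) = 1, rank((A + 3I)^2) = 0. The eigenspace has dimension 3 - 1 = 2, so there are 2 Jordan blocks; the rank sequence gives block sizes [2, 1].

Assembling the blocks gives the Jordan form J above.

J = [[-3, 1, 0], [0, -3, 0], [0, 0, -3]]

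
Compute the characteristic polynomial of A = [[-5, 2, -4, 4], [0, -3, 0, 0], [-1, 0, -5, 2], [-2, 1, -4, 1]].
χ_A(x) = (x + 3)^4

xI - A = [[x + 5, -2, 4, -4], [0, x + 3, 0, 0], [1, 0, x + 5, -2], [2, -1, 4, x - 1]].

Expanding det(xI - A) along the first row:
det(xI - A) = + (x + 5)·det([[x + 3, 0, 0], [0, x + 5, -2], [-1, 4, x - 1]]) - (-2)·det([[0, 0, 0], [1, x + 5, -2], [2, 4, x - 1]]) + (4)·det([[0, x + 3, 0], [1, 0, -2], [2, -1, x - 1]]) - (-4)·det([[0, x + 3, 0], [1, 0, x + 5], [2, -1, 4]]).

Evaluating gives χ_A(x) = x^4 + 12x^3 + 54x^2 + 108x + 81 = (x + 3)^4.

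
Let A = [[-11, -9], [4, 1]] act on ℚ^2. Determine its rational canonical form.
The invariant factors of A (the non-unit diagonal entries of the Smith normal form of xI - A over ℚ[x]) are (x + 5)^2, each dividing the next. The characteristic polynomial is their product, (x + 5)^2.

The rational canonical form is the block-diagonal matrix of companion matrices C(f_i):
R = [[0, -25], [1, -10]].

R = [[0, -25], [1, -10]]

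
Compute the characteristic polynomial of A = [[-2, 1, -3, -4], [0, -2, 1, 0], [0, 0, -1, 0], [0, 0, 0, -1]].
χ_A(x) = (x + 1)^2(x + 2)^2

xI - A = [[x + 2, -1, 3, 4], [0, x + 2, -1, 0], [0, 0, x + 1, 0], [0, 0, 0, x + 1]].

Expanding det(xI - A) along the first row:
det(xI - A) = + (x + 2)·det([[x + 2, -1, 0], [0, x + 1, 0], [0, 0, x + 1]]) - (-1)·det([[0, -1, 0], [0, x + 1, 0], [0, 0, x + 1]]) + (3)·det([[0, x + 2, 0], [0, 0, 0], [0, 0, x + 1]]) - (4)·det([[0, x + 2, -1], [0, 0, x + 1], [0, 0, 0]]).

Evaluating gives χ_A(x) = x^4 + 6x^3 + 13x^2 + 12x + 4 = (x + 1)^2(x + 2)^2.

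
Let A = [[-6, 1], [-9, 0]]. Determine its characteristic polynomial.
xI - A = [[x + 6, -1], [9, x]].

Expanding det(xI - A) along the first row:
det(xI - A) = + (x + 6)·det([[x]]) - (-1)·det([[9]]).

Evaluating gives χ_A(x) = x^2 + 6x + 9 = (x + 3)^2.

χ_A(x) = (x + 3)^2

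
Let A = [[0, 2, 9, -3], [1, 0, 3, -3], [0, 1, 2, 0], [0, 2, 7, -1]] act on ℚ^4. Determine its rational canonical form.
The invariant factors of A (the non-unit diagonal entries of the Smith normal form of xI - A over ℚ[x]) are (x + 1)^2(x^2 - 3x + 4), each dividing the next. The characteristic polynomial is their product, (x + 1)^2(x^2 - 3x + 4).

The rational canonical form is the block-diagonal matrix of companion matrices C(f_i):
R = [[0, 0, 0, -4], [1, 0, 0, -5], [0, 1, 0, 1], [0, 0, 1, 1]].

Note the characteristic polynomial does not split into linear factors over ℚ, so A has no Jordan form over ℚ; the rational canonical form exists over any field.

R = [[0, 0, 0, -4], [1, 0, 0, -5], [0, 1, 0, 1], [0, 0, 1, 1]]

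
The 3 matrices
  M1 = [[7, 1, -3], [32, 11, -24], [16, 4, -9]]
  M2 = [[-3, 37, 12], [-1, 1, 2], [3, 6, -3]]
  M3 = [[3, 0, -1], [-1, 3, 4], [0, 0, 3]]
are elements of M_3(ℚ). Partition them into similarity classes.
Characteristic polynomials: χ_{M1} = (x - 3)^3, χ_{M2} = (x - 3)(x + 4)^2, χ_{M3} = (x - 3)^3.

{M1}: invariant factors x - 3, (x - 3)^2.

{M2}: invariant factors (x - 3)(x + 4)^2.

{M3}: invariant factors (x - 3)^3.

Matrices are similar if and only if their invariant-factor lists agree; the partition into similarity classes is {M1}, {M2}, {M3}.

3 classes: {M1}, {M2}, {M3}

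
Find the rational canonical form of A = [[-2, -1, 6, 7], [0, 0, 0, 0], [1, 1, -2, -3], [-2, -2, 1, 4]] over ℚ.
The invariant factors of A (the non-unit diagonal entries of the Smith normal form of xI - A over ℚ[x]) are x(x^3 - x - 1), each dividing the next. The characteristic polynomial is their product, x(x^3 - x - 1).

The rational canonical form is the block-diagonal matrix of companion matrices C(f_i):
R = [[0, 0, 0, 0], [1, 0, 0, 1], [0, 1, 0, 1], [0, 0, 1, 0]].

Note the characteristic polynomial does not split into linear factors over ℚ, so A has no Jordan form over ℚ; the rational canonical form exists over any field.

R = [[0, 0, 0, 0], [1, 0, 0, 1], [0, 1, 0, 1], [0, 0, 1, 0]]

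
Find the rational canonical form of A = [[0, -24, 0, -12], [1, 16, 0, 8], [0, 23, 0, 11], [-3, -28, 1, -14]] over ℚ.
The invariant factors of A (the non-unit diagonal entries of the Smith normal form of xI - A over ℚ[x]) are (x - 6)(x + 1)(x^2 + 3x - 2), each dividing the next. The characteristic polynomial is their product, (x - 6)(x + 1)(x^2 + 3x - 2).

The rational canonical form is the block-diagonal matrix of companion matrices C(f_i):
R = [[0, 0, 0, -12], [1, 0, 0, 8], [0, 1, 0, 23], [0, 0, 1, 2]].

Note the characteristic polynomial does not split into linear factors over ℚ, so A has no Jordan form over ℚ; the rational canonical form exists over any field.

R = [[0, 0, 0, -12], [1, 0, 0, 8], [0, 1, 0, 23], [0, 0, 1, 2]]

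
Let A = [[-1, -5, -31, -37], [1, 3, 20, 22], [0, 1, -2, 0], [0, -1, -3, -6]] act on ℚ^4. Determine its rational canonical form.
The invariant factors of A (the non-unit diagonal entries of the Smith normal form of xI - A over ℚ[x]) are (x - 1)^2(x + 3)(x + 5), each dividing the next. The characteristic polynomial is their product, (x - 1)^2(x + 3)(x + 5).

The rational canonical form is the block-diagonal matrix of companion matrices C(f_i):
R = [[0, 0, 0, -15], [1, 0, 0, 22], [0, 1, 0, 0], [0, 0, 1, -6]].

R = [[0, 0, 0, -15], [1, 0, 0, 22], [0, 1, 0, 0], [0, 0, 1, -6]]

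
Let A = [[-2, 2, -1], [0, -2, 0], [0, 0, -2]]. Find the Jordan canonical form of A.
J = [[-2, 1, 0], [0, -2, 0], [0, 0, -2]]

The characteristic polynomial is det(xI - A) = (x + 2)^3, so the eigenvalues are -2 (algebraic multiplicity 3).

For λ = -2: rank(A + 2I) = 1, rank((A + 2I)^2) = 0. The eigenspace has dimension 3 - 1 = 2, so there are 2 Jordan blocks; the rank sequence gives block sizes [2, 1].

Assembling the blocks gives the Jordan form J above.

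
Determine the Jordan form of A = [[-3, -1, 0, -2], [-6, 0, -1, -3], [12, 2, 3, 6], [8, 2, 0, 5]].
The characteristic polynomial is det(xI - A) = (x - 2)(x - 1)^3, so the eigenvalues are 1 (algebraic multiplicity 3), 2 (algebraic multiplicity 1).

For λ = 1: rank(A - I) = 2, rank((A - I)^2) = 1. The eigenspace has dimension 4 - 2 = 2, so there are 2 Jordan blocks; the rank sequence gives block sizes [2, 1].

For λ = 2: algebraic multiplicity 1 gives one 1×1 block.

Assembling the blocks gives the Jordan form J above.

J = [[1, 1, 0, 0], [0, 1, 0, 0], [0, 0, 1, 0], [0, 0, 0, 2]]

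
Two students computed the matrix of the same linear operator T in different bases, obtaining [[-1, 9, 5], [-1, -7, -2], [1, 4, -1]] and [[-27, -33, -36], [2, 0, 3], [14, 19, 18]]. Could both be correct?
Two matrices over a field are similar if and only if they have the same invariant factors.

Both A and B have characteristic polynomial (x + 3)^3 and minimal polynomial (x + 3)^3. Computing further, both have invariant factors (x + 3)^3. Hence A and B are similar.

Yes.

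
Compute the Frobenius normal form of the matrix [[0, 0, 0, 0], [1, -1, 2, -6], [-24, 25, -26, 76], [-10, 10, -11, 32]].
The invariant factors of A (the non-unit diagonal entries of the Smith normal form of xI - A over ℚ[x]) are x(x - 3)(x^2 - 2x + 2), each dividing the next. The characteristic polynomial is their product, x(x - 3)(x^2 - 2x + 2).

The rational canonical form is the block-diagonal matrix of companion matrices C(f_i):
R = [[0, 0, 0, 0], [1, 0, 0, 6], [0, 1, 0, -8], [0, 0, 1, 5]].

Note the characteristic polynomial does not split into linear factors over ℚ, so A has no Jordan form over ℚ; the rational canonical form exists over any field.

R = [[0, 0, 0, 0], [1, 0, 0, 6], [0, 1, 0, -8], [0, 0, 1, 5]]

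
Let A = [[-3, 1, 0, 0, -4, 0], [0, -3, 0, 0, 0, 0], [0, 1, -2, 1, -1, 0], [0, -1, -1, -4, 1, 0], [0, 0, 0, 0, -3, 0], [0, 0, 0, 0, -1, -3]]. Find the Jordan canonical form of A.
The characteristic polynomial is det(xI - A) = (x + 3)^6, so the eigenvalues are -3 (algebraic multiplicity 6).

For λ = -3: rank(A + 3I) = 3, rank((A + 3I)^2) = 0. The eigenspace has dimension 6 - 3 = 3, so there are 3 Jordan blocks; the rank sequence gives block sizes [2, 2, 2].

Assembling the blocks gives the Jordan form J above.

J = [[-3, 1, 0, 0, 0, 0], [0, -3, 0, 0, 0, 0], [0, 0, -3, 1, 0, 0], [0, 0, 0, -3, 0, 0], [0, 0, 0, 0, -3, 1], [0, 0, 0, 0, 0, -3]]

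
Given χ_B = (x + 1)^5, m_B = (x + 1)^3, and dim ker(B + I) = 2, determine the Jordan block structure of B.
λ = -1: algebraic multiplicity 5 (exponent in χ_B), largest block size 3 (exponent in m_B), 2 blocks (geometric multiplicity). These force block sizes [3, 2].

Jordan blocks: (-1, 3), (-1, 2)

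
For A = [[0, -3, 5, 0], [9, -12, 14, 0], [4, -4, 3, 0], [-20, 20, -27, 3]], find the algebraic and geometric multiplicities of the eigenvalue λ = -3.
The characteristic polynomial is (x - 3)(x + 3)^3, so the factor x + 3 appears with exponent 3: the algebraic multiplicity is 3.

rank(A + 3I) = 3, so the eigenspace has dimension 4 - 3 = 1: the geometric multiplicity is 1.

Since 1 < 3, A is not diagonalizable.

algebraic multiplicity 3, geometric multiplicity 1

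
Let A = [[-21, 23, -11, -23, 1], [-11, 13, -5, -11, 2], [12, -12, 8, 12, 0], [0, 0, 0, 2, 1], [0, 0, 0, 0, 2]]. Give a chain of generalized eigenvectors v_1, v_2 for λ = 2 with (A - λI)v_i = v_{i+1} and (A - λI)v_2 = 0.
We seek v_1 ∈ ker((A - 2I)^2) \ ker(A - 2I), then set v_{i+1} = (A - 2I) v_i.

One such chain is v_1 = [[-2, -1, 2, 0, 0]]^T, v_2 = [[1, 1, 0, 0, 0]]^T. Check: (A - 2I) v_2 = [[0, 0, 0, 0, 0]]^T = 0.

v_1 = [[-2, -1, 2, 0, 0]]^T, v_2 = [[1, 1, 0, 0, 0]]^T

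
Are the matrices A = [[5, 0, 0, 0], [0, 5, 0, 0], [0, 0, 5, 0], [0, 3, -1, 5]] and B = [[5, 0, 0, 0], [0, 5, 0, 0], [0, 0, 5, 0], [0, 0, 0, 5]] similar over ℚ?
Both have characteristic polynomial (x - 5)^4, but the minimal polynomial of A is (x - 5)^2 while the minimal polynomial of B is x - 5. The minimal polynomial is a similarity invariant, so A and B are not similar.

No.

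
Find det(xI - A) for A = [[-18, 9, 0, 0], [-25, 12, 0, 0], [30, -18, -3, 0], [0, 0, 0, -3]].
xI - A = [[x + 18, -9, 0, 0], [25, x - 12, 0, 0], [-30, 18, x + 3, 0], [0, 0, 0, x + 3]].

Expanding det(xI - A) along the first row:
det(xI - A) = + (x + 18)·det([[x - 12, 0, 0], [18, x + 3, 0], [0, 0, x + 3]]) - (-9)·det([[25, 0, 0], [-30, x + 3, 0], [0, 0, x + 3]]) + (0)·det([[25, x - 12, 0], [-30, 18, 0], [0, 0, x + 3]]) - (0)·det([[25, x - 12, 0], [-30, 18, x + 3], [0, 0, 0]]).

Evaluating gives χ_A(x) = x^4 + 12x^3 + 54x^2 + 108x + 81 = (x + 3)^4.

χ_A(x) = (x + 3)^4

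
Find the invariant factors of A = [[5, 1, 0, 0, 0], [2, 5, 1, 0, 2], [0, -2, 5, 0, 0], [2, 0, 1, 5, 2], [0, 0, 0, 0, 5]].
The Jordan structure of A has elementary divisors (x - 5)^3, (x - 5), (x - 5). Arranging the block sizes at each eigenvalue in decreasing order and taking row products gives the invariant factors.

Invariant factors (smallest first, each dividing the next): x - 5, x - 5, (x - 5)^3.

Check: the last factor (x - 5)^3 is the minimal polynomial, and the product (x - 5)^5 is the characteristic polynomial.

x - 5, x - 5, (x - 5)^3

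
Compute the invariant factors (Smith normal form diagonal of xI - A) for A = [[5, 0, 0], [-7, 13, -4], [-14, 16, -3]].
The Jordan structure of A has elementary divisors (x - 5)^2, (x - 5). Arranging the block sizes at each eigenvalue in decreasing order and taking row products gives the invariant factors.

Invariant factors (smallest first, each dividing the next): x - 5, (x - 5)^2.

Check: the last factor (x - 5)^2 is the minimal polynomial, and the product (x - 5)^3 is the characteristic polynomial.

x - 5, (x - 5)^2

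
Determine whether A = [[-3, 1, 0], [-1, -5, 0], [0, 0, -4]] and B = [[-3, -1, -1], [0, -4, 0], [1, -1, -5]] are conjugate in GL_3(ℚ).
Two matrices over a field are similar if and only if they have the same invariant factors.

Both A and B have characteristic polynomial (x + 4)^3 and minimal polynomial (x + 4)^2. Computing further, both have invariant factors x + 4, (x + 4)^2. Hence A and B are similar.

Yes.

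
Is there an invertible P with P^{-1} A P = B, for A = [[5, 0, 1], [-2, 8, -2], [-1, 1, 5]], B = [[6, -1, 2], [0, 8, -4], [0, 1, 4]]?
Both have characteristic polynomial (x - 6)^3, but the minimal polynomial of A is (x - 6)^3 while the minimal polynomial of B is (x - 6)^2. The minimal polynomial is a similarity invariant, so A and B are not similar.

No.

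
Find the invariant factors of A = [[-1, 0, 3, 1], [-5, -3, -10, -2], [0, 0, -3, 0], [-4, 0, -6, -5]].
x + 3, (x + 3)^3

The Jordan structure of A has elementary divisors (x + 3)^3, (x + 3). Arranging the block sizes at each eigenvalue in decreasing order and taking row products gives the invariant factors.

Invariant factors (smallest first, each dividing the next): x + 3, (x + 3)^3.

Check: the last factor (x + 3)^3 is the minimal polynomial, and the product (x + 3)^4 is the characteristic polynomial.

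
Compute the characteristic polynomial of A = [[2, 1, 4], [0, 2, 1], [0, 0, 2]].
xI - A = [[x - 2, -1, -4], [0, x - 2, -1], [0, 0, x - 2]].

Expanding det(xI - A) along the first row:
det(xI - A) = + (x - 2)·det([[x - 2, -1], [0, x - 2]]) - (-1)·det([[0, -1], [0, x - 2]]) + (-4)·det([[0, x - 2], [0, 0]]).

Evaluating gives χ_A(x) = x^3 - 6x^2 + 12x - 8 = (x - 2)^3.

χ_A(x) = (x - 2)^3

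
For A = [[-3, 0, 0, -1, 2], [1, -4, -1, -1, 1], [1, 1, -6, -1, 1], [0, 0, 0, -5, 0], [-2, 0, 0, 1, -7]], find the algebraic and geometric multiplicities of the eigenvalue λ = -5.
The characteristic polynomial is (x + 5)^5, so the factor x + 5 appears with exponent 5: the algebraic multiplicity is 5.

rank(A + 5I) = 2, so the eigenspace has dimension 5 - 2 = 3: the geometric multiplicity is 3.

Since 3 < 5, A is not diagonalizable.

algebraic multiplicity 5, geometric multiplicity 3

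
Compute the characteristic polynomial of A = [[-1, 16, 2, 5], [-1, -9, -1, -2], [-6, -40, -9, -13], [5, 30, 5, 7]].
χ_A(x) = (x + 3)^4

xI - A = [[x + 1, -16, -2, -5], [1, x + 9, 1, 2], [6, 40, x + 9, 13], [-5, -30, -5, x - 7]].

Expanding det(xI - A) along the first row:
det(xI - A) = + (x + 1)·det([[x + 9, 1, 2], [40, x + 9, 13], [-30, -5, x - 7]]) - (-16)·det([[1, 1, 2], [6, x + 9, 13], [-5, -5, x - 7]]) + (-2)·det([[1, x + 9, 2], [6, 40, 13], [-5, -30, x - 7]]) - (-5)·det([[1, x + 9, 1], [6, 40, x + 9], [-5, -30, -5]]).

Evaluating gives χ_A(x) = x^4 + 12x^3 + 54x^2 + 108x + 81 = (x + 3)^4.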